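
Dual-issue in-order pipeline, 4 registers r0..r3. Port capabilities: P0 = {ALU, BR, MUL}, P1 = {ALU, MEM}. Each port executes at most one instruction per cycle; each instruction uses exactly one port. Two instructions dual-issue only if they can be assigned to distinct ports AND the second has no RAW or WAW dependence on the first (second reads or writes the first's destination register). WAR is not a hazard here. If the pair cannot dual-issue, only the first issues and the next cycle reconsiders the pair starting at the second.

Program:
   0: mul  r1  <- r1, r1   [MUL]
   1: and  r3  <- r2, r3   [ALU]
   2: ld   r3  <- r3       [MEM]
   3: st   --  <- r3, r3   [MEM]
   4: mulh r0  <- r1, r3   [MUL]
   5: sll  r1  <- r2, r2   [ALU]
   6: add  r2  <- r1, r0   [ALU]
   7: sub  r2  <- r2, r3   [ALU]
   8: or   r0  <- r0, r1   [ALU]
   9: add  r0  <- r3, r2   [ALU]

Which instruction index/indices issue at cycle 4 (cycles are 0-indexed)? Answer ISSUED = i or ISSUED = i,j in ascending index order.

0. mul.MUL;and.ALU @i0+i1  | dual
1. ld.MEM @i2  | no-port MEM/MEM
2. st.MEM;mulh.MUL @i3+i4  | dual
3. sll.ALU @i5  | RAW r1
4. add.ALU @i6  | RAW+WAW r2
5. sub.ALU;or.ALU @i7+i8  | dual
6. add.ALU @i9  | tail

ISSUED = 6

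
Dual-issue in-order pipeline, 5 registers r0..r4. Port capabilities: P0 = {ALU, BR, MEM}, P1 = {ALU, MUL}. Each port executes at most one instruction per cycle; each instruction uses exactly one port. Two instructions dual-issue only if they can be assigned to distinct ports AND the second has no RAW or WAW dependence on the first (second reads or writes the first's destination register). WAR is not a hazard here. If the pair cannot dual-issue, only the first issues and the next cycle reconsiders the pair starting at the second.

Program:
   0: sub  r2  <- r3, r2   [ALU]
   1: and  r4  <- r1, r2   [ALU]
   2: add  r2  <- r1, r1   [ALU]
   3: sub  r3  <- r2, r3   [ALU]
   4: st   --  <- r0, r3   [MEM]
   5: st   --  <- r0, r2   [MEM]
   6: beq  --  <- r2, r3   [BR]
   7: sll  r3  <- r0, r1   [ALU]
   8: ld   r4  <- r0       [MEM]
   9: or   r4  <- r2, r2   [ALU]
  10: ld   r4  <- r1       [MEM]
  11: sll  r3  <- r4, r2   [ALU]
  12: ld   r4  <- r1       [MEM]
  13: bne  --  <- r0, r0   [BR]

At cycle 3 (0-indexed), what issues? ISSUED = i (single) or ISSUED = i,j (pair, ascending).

ISSUED = 4

[0] i0  sub  -- RAW r2
[1] i1+i2  and+add  -- 2-wide
[2] i3  sub  -- RAW r3
[3] i4  st  -- no-port MEM/MEM
[4] i5  st  -- no-port MEM/BR
[5] i6+i7  beq+sll  -- 2-wide
[6] i8  ld  -- WAW r4
[7] i9  or  -- WAW r4
[8] i10  ld  -- RAW r4
[9] i11+i12  sll+ld  -- 2-wide
[10] i13  bne  -- tail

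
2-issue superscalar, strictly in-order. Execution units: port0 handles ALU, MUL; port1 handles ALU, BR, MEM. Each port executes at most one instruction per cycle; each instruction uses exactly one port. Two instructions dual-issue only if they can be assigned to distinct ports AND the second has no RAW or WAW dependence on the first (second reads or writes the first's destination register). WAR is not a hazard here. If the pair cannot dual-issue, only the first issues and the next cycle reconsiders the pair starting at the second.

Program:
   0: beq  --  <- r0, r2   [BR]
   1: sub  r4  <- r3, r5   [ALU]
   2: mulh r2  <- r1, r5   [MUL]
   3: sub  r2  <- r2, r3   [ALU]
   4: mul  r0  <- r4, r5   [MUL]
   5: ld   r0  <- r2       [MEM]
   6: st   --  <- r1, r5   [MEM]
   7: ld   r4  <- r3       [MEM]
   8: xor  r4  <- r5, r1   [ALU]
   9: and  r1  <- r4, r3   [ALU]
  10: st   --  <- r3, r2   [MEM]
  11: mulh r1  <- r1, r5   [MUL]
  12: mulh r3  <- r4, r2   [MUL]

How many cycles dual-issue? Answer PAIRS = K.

0. beq sub @i0,i1  | pair
1. mulh @i2  | RAW+WAW r2
2. sub mul @i3,i4  | pair
3. ld @i5  | no-port MEM/MEM
4. st @i6  | no-port MEM/MEM
5. ld @i7  | WAW r4
6. xor @i8  | RAW r4
7. and st @i9,i10  | pair
8. mulh @i11  | no-port MUL/MUL
9. mulh @i12  | tail

PAIRS = 3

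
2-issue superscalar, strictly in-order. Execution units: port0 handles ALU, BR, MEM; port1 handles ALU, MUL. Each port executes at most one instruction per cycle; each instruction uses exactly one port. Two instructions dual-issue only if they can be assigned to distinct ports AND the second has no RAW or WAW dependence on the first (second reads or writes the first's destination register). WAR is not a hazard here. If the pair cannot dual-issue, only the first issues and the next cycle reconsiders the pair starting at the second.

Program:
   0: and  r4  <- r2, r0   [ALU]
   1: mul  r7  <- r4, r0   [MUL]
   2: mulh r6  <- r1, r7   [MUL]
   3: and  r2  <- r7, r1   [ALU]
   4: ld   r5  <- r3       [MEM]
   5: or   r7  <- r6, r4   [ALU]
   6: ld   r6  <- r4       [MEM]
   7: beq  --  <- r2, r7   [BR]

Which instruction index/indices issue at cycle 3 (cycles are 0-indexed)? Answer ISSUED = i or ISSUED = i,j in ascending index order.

ISSUED = 4,5

[0] i0  and.ALU  -- RAW r4
[1] i1  mul.MUL  -- no-port MUL/MUL
[2] i2+i3  mulh.MUL;and.ALU  -- 2-wide
[3] i4+i5  ld.MEM;or.ALU  -- 2-wide
[4] i6  ld.MEM  -- no-port MEM/BR
[5] i7  beq.BR  -- tail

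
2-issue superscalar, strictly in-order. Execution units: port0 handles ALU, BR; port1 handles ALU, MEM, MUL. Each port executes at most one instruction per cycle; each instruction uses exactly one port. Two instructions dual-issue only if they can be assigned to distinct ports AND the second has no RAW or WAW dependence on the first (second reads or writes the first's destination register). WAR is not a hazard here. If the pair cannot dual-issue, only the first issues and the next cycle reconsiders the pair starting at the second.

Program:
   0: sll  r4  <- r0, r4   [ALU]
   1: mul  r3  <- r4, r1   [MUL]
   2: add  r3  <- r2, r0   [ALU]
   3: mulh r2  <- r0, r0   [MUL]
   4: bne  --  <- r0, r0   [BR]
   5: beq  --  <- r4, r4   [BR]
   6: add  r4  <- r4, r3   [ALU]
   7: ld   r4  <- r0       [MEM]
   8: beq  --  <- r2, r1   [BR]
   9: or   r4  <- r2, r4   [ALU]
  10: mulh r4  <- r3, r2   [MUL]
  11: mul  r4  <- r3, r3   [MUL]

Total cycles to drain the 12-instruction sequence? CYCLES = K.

c0: i0 sll.ALU  RAW r4
c1: i1 mul.MUL  WAW r3
c2: i2&i3 add.ALU mulh.MUL  pair
c3: i4 bne.BR  no-port BR/BR
c4: i5&i6 beq.BR add.ALU  pair
c5: i7&i8 ld.MEM beq.BR  pair
c6: i9 or.ALU  WAW r4
c7: i10 mulh.MUL  no-port MUL/MUL
c8: i11 mul.MUL  tail

CYCLES = 9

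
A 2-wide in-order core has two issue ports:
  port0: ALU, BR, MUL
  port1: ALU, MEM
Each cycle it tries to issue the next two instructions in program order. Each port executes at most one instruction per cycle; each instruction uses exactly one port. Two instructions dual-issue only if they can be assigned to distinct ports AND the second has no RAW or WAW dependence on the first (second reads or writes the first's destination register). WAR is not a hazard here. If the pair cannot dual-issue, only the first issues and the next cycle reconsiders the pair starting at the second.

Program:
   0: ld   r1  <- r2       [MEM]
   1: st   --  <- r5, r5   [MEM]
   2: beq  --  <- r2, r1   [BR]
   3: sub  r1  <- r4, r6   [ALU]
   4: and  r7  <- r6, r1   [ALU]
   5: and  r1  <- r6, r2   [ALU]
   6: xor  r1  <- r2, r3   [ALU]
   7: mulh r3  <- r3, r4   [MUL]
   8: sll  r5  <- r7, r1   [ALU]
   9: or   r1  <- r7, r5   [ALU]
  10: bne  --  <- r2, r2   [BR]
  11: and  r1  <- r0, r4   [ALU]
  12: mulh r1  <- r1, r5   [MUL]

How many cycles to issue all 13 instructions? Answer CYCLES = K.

CYCLES = 9

#0 head=0: ld i0 no-port MEM/MEM
#1 head=1: st;beq i1/i2 dual
#2 head=3: sub i3 RAW r1
#3 head=4: and;and i4/i5 dual
#4 head=6: xor;mulh i6/i7 dual
#5 head=8: sll i8 RAW r5
#6 head=9: or;bne i9/i10 dual
#7 head=11: and i11 RAW+WAW r1
#8 head=12: mulh i12 tail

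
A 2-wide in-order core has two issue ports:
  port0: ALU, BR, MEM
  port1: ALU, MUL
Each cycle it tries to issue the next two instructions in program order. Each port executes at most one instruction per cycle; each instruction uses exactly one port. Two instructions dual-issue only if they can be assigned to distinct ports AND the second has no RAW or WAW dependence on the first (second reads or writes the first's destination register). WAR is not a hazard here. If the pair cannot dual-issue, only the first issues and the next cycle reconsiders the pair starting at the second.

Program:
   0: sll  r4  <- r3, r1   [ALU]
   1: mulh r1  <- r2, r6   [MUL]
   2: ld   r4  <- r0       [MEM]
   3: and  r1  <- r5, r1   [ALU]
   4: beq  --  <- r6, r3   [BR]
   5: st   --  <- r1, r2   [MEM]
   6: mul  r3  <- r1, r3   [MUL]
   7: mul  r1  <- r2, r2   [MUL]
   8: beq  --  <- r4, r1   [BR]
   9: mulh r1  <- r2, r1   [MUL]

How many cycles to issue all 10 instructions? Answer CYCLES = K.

CYCLES = 6

[0] i0+i1  sll.ALU mulh.MUL  -- 2-wide
[1] i2+i3  ld.MEM and.ALU  -- 2-wide
[2] i4  beq.BR  -- no-port BR/MEM
[3] i5+i6  st.MEM mul.MUL  -- 2-wide
[4] i7  mul.MUL  -- RAW r1
[5] i8+i9  beq.BR mulh.MUL  -- 2-wide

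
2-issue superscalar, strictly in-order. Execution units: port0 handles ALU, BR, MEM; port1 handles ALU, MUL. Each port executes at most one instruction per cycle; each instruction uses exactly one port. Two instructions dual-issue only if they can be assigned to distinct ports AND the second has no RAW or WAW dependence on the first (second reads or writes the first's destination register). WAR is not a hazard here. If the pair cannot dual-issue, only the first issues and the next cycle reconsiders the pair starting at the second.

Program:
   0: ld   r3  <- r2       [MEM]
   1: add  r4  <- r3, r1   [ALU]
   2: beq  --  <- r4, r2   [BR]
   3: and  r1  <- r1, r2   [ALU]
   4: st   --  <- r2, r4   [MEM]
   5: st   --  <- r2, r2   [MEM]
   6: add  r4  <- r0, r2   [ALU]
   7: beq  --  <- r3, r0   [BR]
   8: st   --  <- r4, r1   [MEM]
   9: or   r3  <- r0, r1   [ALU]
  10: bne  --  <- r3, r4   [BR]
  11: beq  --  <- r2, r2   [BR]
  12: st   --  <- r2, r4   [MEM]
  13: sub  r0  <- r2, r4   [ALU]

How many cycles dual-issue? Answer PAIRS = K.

t=0 i0:ld ; RAW r3
t=1 i1:add ; RAW r4
t=2 i2&i3:beq and ; 2-wide
t=3 i4:st ; no-port MEM/MEM
t=4 i5&i6:st add ; 2-wide
t=5 i7:beq ; no-port BR/MEM
t=6 i8&i9:st or ; 2-wide
t=7 i10:bne ; no-port BR/BR
t=8 i11:beq ; no-port BR/MEM
t=9 i12&i13:st sub ; 2-wide

PAIRS = 4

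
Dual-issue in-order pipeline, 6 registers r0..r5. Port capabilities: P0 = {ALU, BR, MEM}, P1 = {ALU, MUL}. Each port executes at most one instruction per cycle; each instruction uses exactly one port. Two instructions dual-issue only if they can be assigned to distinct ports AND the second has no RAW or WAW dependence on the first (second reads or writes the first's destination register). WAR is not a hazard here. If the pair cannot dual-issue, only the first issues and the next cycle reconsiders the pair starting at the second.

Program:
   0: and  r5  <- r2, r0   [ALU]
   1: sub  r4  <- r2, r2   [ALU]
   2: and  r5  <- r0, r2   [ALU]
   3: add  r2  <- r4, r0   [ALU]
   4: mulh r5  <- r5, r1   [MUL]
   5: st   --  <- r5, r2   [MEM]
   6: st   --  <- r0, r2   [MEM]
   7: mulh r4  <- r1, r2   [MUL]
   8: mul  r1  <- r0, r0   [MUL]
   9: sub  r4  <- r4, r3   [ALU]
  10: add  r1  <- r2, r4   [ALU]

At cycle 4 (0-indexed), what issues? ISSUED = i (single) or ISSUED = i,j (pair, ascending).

ISSUED = 6,7

[0] i0,i1  and.ALU/sub.ALU  -- 2-wide
[1] i2,i3  and.ALU/add.ALU  -- 2-wide
[2] i4  mulh.MUL  -- RAW r5
[3] i5  st.MEM  -- no-port MEM/MEM
[4] i6,i7  st.MEM/mulh.MUL  -- 2-wide
[5] i8,i9  mul.MUL/sub.ALU  -- 2-wide
[6] i10  add.ALU  -- tail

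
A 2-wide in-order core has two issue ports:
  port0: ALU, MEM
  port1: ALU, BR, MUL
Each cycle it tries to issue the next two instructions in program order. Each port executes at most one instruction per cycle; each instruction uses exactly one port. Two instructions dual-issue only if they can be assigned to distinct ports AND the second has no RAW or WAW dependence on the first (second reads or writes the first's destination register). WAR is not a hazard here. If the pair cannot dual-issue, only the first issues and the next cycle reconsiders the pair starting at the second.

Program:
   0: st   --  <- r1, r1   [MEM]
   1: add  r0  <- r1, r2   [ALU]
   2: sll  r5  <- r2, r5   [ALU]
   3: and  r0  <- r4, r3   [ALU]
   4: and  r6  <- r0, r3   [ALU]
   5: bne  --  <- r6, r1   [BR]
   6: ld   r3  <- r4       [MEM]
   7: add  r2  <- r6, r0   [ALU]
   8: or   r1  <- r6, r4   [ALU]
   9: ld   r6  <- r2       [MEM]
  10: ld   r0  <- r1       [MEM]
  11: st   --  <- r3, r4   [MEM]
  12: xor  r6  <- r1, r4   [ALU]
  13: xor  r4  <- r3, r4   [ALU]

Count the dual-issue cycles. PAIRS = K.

c0: i0,i1 st.MEM+add.ALU  pair
c1: i2,i3 sll.ALU+and.ALU  pair
c2: i4 and.ALU  RAW r6
c3: i5,i6 bne.BR+ld.MEM  pair
c4: i7,i8 add.ALU+or.ALU  pair
c5: i9 ld.MEM  no-port MEM/MEM
c6: i10 ld.MEM  no-port MEM/MEM
c7: i11,i12 st.MEM+xor.ALU  pair
c8: i13 xor.ALU  tail

PAIRS = 5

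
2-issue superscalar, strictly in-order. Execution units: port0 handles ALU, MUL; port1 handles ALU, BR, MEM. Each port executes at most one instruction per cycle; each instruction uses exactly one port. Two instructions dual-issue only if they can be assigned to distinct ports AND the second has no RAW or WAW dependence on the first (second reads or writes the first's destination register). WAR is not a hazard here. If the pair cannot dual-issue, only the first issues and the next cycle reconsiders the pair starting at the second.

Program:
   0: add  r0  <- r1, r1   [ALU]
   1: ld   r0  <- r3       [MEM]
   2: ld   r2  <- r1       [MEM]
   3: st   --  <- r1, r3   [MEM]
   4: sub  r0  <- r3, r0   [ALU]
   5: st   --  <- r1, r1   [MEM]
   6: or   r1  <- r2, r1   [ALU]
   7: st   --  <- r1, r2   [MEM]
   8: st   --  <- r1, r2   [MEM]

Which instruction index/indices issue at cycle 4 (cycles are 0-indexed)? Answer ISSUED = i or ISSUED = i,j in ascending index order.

[0] i0  add.ALU  -- WAW r0
[1] i1  ld.MEM  -- no-port MEM/MEM
[2] i2  ld.MEM  -- no-port MEM/MEM
[3] i3+i4  st.MEM+sub.ALU  -- pair
[4] i5+i6  st.MEM+or.ALU  -- pair
[5] i7  st.MEM  -- no-port MEM/MEM
[6] i8  st.MEM  -- tail

ISSUED = 5,6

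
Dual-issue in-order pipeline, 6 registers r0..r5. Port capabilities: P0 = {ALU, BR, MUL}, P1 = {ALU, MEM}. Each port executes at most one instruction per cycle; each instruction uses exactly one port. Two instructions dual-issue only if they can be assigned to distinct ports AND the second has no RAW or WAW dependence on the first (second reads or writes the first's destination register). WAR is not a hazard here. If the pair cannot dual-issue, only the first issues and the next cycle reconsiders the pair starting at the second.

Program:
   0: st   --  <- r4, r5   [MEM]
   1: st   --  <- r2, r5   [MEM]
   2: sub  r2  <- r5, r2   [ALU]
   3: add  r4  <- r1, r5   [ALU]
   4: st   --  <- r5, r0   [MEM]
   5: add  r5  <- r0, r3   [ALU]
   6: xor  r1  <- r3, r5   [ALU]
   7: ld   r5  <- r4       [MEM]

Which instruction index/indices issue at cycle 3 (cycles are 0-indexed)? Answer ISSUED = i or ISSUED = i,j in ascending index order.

ISSUED = 5

  cy0 -> i0 (st.MEM) no-port MEM/MEM
  cy1 -> i1/i2 (st.MEM sub.ALU) pair
  cy2 -> i3/i4 (add.ALU st.MEM) pair
  cy3 -> i5 (add.ALU) RAW r5
  cy4 -> i6/i7 (xor.ALU ld.MEM) pair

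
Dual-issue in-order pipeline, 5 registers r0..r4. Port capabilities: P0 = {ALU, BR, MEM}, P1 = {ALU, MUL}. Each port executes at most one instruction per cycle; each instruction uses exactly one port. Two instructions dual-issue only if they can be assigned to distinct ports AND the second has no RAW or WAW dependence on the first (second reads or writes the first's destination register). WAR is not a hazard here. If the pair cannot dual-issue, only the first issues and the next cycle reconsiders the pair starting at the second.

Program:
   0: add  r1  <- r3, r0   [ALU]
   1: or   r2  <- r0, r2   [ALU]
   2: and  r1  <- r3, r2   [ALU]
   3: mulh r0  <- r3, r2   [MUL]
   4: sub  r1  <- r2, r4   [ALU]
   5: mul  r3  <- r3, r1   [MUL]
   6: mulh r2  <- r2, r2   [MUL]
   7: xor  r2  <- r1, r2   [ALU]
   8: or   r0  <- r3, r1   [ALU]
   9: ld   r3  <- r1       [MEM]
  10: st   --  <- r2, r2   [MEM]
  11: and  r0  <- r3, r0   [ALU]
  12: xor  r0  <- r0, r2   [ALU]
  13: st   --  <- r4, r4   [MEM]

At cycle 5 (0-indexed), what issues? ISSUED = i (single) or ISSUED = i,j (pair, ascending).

#0 head=0: add.ALU+or.ALU i0+i1 pair
#1 head=2: and.ALU+mulh.MUL i2+i3 pair
#2 head=4: sub.ALU i4 RAW r1
#3 head=5: mul.MUL i5 no-port MUL/MUL
#4 head=6: mulh.MUL i6 RAW+WAW r2
#5 head=7: xor.ALU+or.ALU i7+i8 pair
#6 head=9: ld.MEM i9 no-port MEM/MEM
#7 head=10: st.MEM+and.ALU i10+i11 pair
#8 head=12: xor.ALU+st.MEM i12+i13 pair

ISSUED = 7,8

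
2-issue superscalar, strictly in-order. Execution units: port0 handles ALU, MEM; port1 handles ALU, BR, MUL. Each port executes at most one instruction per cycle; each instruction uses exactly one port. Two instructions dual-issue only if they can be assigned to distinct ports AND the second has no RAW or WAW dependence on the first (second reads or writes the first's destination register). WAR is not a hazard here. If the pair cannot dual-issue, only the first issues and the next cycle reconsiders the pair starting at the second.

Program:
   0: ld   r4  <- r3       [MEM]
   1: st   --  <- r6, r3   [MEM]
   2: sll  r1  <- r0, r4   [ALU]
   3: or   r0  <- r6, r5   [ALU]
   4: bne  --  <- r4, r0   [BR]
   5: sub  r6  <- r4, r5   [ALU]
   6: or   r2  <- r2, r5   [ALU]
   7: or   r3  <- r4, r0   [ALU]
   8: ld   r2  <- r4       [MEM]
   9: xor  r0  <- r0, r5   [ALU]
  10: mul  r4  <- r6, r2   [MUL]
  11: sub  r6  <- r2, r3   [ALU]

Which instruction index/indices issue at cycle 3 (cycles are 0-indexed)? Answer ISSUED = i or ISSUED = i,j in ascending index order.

0. ld.MEM @i0  | no-port MEM/MEM
1. st.MEM;sll.ALU @i1,i2  | pair
2. or.ALU @i3  | RAW r0
3. bne.BR;sub.ALU @i4,i5  | pair
4. or.ALU;or.ALU @i6,i7  | pair
5. ld.MEM;xor.ALU @i8,i9  | pair
6. mul.MUL;sub.ALU @i10,i11  | pair

ISSUED = 4,5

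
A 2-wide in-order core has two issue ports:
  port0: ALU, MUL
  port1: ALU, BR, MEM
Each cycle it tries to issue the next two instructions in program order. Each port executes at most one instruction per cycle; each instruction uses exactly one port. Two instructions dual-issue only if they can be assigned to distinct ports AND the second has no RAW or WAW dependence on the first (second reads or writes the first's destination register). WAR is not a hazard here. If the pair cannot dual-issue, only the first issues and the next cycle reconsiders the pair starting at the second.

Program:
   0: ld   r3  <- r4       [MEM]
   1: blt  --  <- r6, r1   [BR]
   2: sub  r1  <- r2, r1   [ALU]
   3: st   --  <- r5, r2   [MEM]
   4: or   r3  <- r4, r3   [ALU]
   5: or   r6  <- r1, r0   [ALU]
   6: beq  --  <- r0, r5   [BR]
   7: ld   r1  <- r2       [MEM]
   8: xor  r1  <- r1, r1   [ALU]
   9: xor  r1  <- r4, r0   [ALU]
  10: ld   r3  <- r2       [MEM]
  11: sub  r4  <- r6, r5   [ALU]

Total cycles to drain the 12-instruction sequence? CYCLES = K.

CYCLES = 8

c0: i0 ld  no-port MEM/BR
c1: i1,i2 blt/sub  2-wide
c2: i3,i4 st/or  2-wide
c3: i5,i6 or/beq  2-wide
c4: i7 ld  RAW+WAW r1
c5: i8 xor  WAW r1
c6: i9,i10 xor/ld  2-wide
c7: i11 sub  tail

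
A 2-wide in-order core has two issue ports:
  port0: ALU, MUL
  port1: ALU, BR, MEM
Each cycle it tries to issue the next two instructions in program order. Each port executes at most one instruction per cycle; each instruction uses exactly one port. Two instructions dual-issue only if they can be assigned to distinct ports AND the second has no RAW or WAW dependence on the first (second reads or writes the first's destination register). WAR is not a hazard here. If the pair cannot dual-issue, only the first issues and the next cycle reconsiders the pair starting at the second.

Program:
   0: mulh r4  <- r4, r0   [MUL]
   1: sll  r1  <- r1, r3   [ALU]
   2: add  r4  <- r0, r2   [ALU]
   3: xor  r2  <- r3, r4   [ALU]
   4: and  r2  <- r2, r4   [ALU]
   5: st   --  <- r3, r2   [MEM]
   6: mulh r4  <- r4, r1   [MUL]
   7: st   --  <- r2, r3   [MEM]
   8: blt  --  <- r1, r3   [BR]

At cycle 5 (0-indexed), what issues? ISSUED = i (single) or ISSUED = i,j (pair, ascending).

[0] i0&i1  mulh sll  -- dual
[1] i2  add  -- RAW r4
[2] i3  xor  -- RAW+WAW r2
[3] i4  and  -- RAW r2
[4] i5&i6  st mulh  -- dual
[5] i7  st  -- no-port MEM/BR
[6] i8  blt  -- tail

ISSUED = 7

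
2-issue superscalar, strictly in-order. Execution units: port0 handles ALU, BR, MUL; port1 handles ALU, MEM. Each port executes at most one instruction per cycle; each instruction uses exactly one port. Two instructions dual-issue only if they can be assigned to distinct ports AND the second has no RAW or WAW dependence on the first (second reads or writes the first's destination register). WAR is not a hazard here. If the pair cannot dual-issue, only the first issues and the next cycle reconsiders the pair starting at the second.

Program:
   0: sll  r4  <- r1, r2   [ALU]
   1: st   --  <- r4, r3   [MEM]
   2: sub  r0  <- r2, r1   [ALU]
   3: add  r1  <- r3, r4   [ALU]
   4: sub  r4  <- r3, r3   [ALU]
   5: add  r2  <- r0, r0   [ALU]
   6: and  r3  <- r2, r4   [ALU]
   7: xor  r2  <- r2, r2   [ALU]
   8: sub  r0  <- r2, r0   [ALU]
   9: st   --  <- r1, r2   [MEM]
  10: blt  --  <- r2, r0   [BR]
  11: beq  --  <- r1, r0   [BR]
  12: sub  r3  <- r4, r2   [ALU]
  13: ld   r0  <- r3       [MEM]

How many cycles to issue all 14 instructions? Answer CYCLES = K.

CYCLES = 9

  cy0 -> i0 (sll.ALU) RAW r4
  cy1 -> i1+i2 (st.MEM sub.ALU) 2-wide
  cy2 -> i3+i4 (add.ALU sub.ALU) 2-wide
  cy3 -> i5 (add.ALU) RAW r2
  cy4 -> i6+i7 (and.ALU xor.ALU) 2-wide
  cy5 -> i8+i9 (sub.ALU st.MEM) 2-wide
  cy6 -> i10 (blt.BR) no-port BR/BR
  cy7 -> i11+i12 (beq.BR sub.ALU) 2-wide
  cy8 -> i13 (ld.MEM) tail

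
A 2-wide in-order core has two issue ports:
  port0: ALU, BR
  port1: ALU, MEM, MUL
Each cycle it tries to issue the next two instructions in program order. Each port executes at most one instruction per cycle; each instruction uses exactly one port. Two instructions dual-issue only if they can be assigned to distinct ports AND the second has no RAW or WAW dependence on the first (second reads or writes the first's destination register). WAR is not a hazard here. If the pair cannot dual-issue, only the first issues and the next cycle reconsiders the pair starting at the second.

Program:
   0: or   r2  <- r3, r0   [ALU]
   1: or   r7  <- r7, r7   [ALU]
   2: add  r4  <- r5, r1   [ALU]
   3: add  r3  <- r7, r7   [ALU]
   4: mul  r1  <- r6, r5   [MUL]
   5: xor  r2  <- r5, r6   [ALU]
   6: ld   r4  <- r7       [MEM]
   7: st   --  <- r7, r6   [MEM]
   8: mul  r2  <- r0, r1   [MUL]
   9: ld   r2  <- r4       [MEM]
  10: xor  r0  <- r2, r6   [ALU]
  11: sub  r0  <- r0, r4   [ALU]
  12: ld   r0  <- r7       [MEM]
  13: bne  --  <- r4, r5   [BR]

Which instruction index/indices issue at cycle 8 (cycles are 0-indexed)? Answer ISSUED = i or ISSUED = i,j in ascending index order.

ISSUED = 11

0. or.ALU;or.ALU @i0/i1  | dual
1. add.ALU;add.ALU @i2/i3  | dual
2. mul.MUL;xor.ALU @i4/i5  | dual
3. ld.MEM @i6  | no-port MEM/MEM
4. st.MEM @i7  | no-port MEM/MUL
5. mul.MUL @i8  | no-port MUL/MEM
6. ld.MEM @i9  | RAW r2
7. xor.ALU @i10  | RAW+WAW r0
8. sub.ALU @i11  | WAW r0
9. ld.MEM;bne.BR @i12/i13  | dual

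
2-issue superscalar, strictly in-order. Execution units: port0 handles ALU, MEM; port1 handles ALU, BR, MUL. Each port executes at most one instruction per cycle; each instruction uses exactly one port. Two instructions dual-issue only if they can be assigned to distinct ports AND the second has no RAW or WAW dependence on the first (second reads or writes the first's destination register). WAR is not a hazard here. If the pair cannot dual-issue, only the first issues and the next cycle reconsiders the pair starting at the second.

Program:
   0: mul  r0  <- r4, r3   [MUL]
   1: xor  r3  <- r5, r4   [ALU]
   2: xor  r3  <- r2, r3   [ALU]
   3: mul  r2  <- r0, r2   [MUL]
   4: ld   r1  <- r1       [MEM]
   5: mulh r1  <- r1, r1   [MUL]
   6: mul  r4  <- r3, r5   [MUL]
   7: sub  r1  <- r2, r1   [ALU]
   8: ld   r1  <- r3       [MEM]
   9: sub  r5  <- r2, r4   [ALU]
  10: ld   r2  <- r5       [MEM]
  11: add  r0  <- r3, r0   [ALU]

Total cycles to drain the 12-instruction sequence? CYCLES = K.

c0: i0,i1 mul.MUL xor.ALU  pair
c1: i2,i3 xor.ALU mul.MUL  pair
c2: i4 ld.MEM  RAW+WAW r1
c3: i5 mulh.MUL  no-port MUL/MUL
c4: i6,i7 mul.MUL sub.ALU  pair
c5: i8,i9 ld.MEM sub.ALU  pair
c6: i10,i11 ld.MEM add.ALU  pair

CYCLES = 7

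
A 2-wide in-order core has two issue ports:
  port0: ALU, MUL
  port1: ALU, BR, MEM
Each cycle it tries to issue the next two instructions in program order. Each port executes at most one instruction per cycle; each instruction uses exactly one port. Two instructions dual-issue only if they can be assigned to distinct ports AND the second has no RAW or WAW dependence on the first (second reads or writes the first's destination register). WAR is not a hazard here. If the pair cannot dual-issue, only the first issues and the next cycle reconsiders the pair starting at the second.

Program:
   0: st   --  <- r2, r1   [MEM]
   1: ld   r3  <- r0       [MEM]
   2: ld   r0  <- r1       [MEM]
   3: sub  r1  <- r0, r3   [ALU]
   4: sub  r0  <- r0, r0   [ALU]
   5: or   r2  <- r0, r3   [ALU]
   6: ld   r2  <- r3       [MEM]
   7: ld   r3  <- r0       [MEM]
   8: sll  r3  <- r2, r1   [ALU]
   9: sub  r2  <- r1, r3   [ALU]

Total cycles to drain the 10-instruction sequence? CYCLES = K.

t=0 i0:st ; no-port MEM/MEM
t=1 i1:ld ; no-port MEM/MEM
t=2 i2:ld ; RAW r0
t=3 i3,i4:sub;sub ; 2-wide
t=4 i5:or ; WAW r2
t=5 i6:ld ; no-port MEM/MEM
t=6 i7:ld ; WAW r3
t=7 i8:sll ; RAW r3
t=8 i9:sub ; tail

CYCLES = 9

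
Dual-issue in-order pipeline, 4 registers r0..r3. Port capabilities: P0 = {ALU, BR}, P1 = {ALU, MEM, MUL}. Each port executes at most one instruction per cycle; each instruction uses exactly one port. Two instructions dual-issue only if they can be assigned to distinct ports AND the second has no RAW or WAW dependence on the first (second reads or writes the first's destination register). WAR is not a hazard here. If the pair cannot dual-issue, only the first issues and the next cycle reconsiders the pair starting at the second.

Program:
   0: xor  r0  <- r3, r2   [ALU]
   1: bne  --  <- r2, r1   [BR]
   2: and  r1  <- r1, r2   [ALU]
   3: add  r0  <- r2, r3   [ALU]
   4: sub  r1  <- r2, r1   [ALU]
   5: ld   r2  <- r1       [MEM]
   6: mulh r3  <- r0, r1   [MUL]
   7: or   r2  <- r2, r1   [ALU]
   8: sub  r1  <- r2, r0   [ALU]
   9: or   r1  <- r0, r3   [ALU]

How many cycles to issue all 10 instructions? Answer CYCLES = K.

CYCLES = 7

0. xor+bne @i0,i1  | dual
1. and+add @i2,i3  | dual
2. sub @i4  | RAW r1
3. ld @i5  | no-port MEM/MUL
4. mulh+or @i6,i7  | dual
5. sub @i8  | WAW r1
6. or @i9  | tail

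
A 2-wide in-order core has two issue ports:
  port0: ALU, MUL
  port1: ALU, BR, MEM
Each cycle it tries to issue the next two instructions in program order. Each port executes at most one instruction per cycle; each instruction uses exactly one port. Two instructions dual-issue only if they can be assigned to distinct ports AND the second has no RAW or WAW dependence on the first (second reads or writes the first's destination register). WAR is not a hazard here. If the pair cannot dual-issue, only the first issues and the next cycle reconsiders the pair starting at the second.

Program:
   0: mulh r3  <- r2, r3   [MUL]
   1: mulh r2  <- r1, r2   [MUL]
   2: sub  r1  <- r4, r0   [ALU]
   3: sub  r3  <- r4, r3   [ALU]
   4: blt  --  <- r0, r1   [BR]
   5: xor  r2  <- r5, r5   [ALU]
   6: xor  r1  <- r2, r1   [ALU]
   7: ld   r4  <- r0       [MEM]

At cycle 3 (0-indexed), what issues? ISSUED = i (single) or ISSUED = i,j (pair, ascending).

t=0 i0:mulh ; no-port MUL/MUL
t=1 i1,i2:mulh/sub ; pair
t=2 i3,i4:sub/blt ; pair
t=3 i5:xor ; RAW r2
t=4 i6,i7:xor/ld ; pair

ISSUED = 5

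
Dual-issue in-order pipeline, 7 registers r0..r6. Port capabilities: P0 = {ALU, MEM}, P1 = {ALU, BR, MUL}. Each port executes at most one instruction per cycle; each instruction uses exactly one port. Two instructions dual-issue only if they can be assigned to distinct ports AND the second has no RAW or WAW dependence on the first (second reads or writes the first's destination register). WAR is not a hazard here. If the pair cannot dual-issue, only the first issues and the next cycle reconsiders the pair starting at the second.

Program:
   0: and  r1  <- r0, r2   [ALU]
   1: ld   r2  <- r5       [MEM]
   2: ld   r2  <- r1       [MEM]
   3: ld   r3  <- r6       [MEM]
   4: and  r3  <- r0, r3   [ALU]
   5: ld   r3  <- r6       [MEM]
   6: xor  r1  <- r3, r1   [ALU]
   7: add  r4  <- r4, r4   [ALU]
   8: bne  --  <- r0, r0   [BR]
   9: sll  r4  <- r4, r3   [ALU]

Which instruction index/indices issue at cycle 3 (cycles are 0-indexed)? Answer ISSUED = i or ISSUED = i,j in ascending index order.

c0: i0+i1 and;ld  dual
c1: i2 ld  no-port MEM/MEM
c2: i3 ld  RAW+WAW r3
c3: i4 and  WAW r3
c4: i5 ld  RAW r3
c5: i6+i7 xor;add  dual
c6: i8+i9 bne;sll  dual

ISSUED = 4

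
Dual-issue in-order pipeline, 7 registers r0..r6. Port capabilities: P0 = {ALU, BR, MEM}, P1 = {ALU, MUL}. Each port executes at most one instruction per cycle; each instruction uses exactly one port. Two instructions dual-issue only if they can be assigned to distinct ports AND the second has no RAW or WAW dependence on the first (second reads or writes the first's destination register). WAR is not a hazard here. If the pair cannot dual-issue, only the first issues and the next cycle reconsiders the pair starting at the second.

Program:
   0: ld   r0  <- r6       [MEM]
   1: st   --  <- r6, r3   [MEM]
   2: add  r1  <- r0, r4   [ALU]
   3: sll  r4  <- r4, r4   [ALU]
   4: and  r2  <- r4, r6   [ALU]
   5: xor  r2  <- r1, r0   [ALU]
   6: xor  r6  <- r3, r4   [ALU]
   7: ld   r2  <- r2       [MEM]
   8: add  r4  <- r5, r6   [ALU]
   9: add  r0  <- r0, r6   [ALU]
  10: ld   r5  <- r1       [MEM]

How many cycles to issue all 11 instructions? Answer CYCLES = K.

CYCLES = 7

c0: i0 ld.MEM  no-port MEM/MEM
c1: i1&i2 st.MEM;add.ALU  2-wide
c2: i3 sll.ALU  RAW r4
c3: i4 and.ALU  WAW r2
c4: i5&i6 xor.ALU;xor.ALU  2-wide
c5: i7&i8 ld.MEM;add.ALU  2-wide
c6: i9&i10 add.ALU;ld.MEM  2-wide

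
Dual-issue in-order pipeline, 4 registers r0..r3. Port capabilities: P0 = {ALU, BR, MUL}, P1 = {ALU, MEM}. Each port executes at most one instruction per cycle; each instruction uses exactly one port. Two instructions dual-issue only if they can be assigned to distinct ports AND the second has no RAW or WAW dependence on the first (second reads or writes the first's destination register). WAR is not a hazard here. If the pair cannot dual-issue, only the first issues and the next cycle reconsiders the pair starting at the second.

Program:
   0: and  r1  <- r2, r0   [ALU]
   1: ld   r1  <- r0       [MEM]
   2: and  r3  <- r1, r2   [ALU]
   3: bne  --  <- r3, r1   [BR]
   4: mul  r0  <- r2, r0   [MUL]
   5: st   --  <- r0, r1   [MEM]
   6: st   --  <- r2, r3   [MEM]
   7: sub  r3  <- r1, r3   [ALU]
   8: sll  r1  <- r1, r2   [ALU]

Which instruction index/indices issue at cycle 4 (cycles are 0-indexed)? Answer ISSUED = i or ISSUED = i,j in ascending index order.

ISSUED = 4

0. and.ALU @i0  | WAW r1
1. ld.MEM @i1  | RAW r1
2. and.ALU @i2  | RAW r3
3. bne.BR @i3  | no-port BR/MUL
4. mul.MUL @i4  | RAW r0
5. st.MEM @i5  | no-port MEM/MEM
6. st.MEM;sub.ALU @i6/i7  | dual
7. sll.ALU @i8  | tail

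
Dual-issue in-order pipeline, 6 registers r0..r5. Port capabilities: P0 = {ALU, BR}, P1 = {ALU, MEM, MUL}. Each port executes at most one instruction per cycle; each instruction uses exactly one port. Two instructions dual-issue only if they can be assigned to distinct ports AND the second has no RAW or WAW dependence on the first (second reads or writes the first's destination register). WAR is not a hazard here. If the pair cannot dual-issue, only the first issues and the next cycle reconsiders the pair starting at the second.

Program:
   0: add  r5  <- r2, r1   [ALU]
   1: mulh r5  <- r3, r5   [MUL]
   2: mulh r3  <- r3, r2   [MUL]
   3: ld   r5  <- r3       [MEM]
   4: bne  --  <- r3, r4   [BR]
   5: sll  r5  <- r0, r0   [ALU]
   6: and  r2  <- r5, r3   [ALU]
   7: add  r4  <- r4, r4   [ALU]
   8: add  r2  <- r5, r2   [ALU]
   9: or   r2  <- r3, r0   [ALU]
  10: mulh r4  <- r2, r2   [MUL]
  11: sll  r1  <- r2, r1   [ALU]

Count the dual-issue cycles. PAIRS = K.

  cy0 -> i0 (add.ALU) RAW+WAW r5
  cy1 -> i1 (mulh.MUL) no-port MUL/MUL
  cy2 -> i2 (mulh.MUL) no-port MUL/MEM
  cy3 -> i3,i4 (ld.MEM bne.BR) 2-wide
  cy4 -> i5 (sll.ALU) RAW r5
  cy5 -> i6,i7 (and.ALU add.ALU) 2-wide
  cy6 -> i8 (add.ALU) WAW r2
  cy7 -> i9 (or.ALU) RAW r2
  cy8 -> i10,i11 (mulh.MUL sll.ALU) 2-wide

PAIRS = 3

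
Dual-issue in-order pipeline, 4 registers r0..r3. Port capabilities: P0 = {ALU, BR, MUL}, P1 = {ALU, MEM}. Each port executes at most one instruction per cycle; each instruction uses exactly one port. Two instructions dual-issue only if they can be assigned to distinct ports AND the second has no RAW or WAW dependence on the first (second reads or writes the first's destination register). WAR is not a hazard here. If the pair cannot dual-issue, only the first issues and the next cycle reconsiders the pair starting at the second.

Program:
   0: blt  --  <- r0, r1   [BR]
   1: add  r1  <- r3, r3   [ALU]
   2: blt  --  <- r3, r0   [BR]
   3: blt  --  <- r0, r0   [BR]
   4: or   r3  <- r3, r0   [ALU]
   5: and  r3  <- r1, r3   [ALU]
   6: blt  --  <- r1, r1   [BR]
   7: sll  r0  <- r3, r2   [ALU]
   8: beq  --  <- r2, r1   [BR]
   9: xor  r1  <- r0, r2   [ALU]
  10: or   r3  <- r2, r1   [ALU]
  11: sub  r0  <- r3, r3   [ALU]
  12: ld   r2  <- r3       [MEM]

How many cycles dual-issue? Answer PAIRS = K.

0. blt.BR/add.ALU @i0&i1  | pair
1. blt.BR @i2  | no-port BR/BR
2. blt.BR/or.ALU @i3&i4  | pair
3. and.ALU/blt.BR @i5&i6  | pair
4. sll.ALU/beq.BR @i7&i8  | pair
5. xor.ALU @i9  | RAW r1
6. or.ALU @i10  | RAW r3
7. sub.ALU/ld.MEM @i11&i12  | pair

PAIRS = 5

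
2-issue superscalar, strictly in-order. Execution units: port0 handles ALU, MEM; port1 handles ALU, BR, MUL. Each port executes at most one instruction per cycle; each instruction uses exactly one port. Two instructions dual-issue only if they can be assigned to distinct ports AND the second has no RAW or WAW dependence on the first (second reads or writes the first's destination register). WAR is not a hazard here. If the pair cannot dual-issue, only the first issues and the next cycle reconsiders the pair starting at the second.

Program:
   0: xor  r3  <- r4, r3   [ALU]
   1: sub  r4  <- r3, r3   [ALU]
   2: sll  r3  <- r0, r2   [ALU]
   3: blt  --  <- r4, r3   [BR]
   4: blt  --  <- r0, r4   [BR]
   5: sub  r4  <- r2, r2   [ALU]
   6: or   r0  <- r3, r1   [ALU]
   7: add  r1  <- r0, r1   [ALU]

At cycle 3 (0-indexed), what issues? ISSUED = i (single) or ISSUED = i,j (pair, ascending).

c0: i0 xor  RAW r3
c1: i1&i2 sub/sll  2-wide
c2: i3 blt  no-port BR/BR
c3: i4&i5 blt/sub  2-wide
c4: i6 or  RAW r0
c5: i7 add  tail

ISSUED = 4,5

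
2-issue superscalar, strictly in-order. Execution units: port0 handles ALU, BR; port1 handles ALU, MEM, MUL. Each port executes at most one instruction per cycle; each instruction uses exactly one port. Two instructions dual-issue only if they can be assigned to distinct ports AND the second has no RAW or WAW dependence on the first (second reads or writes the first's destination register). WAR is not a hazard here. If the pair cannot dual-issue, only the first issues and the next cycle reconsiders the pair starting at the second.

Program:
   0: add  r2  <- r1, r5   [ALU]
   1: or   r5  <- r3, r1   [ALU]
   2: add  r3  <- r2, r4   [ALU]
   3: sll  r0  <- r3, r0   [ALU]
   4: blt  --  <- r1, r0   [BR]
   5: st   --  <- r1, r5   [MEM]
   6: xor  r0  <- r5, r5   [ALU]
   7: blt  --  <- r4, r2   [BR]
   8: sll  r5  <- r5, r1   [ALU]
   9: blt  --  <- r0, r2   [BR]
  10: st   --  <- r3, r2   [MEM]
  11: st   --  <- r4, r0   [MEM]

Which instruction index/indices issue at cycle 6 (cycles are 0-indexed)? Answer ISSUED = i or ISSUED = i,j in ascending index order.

  cy0 -> i0+i1 (add.ALU/or.ALU) pair
  cy1 -> i2 (add.ALU) RAW r3
  cy2 -> i3 (sll.ALU) RAW r0
  cy3 -> i4+i5 (blt.BR/st.MEM) pair
  cy4 -> i6+i7 (xor.ALU/blt.BR) pair
  cy5 -> i8+i9 (sll.ALU/blt.BR) pair
  cy6 -> i10 (st.MEM) no-port MEM/MEM
  cy7 -> i11 (st.MEM) tail

ISSUED = 10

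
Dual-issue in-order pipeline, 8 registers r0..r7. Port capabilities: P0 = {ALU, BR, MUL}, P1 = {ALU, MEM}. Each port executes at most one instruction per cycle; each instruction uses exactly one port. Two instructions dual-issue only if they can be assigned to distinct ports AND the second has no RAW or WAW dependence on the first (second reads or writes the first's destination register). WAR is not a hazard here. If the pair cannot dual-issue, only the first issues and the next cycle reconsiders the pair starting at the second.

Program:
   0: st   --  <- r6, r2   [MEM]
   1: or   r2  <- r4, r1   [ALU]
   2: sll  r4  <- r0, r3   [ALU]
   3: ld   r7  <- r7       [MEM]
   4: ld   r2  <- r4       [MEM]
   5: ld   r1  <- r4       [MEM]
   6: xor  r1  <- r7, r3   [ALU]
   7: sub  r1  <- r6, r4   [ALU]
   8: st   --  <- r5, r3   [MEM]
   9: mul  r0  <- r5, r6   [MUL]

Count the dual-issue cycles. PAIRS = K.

  cy0 -> i0&i1 (st.MEM;or.ALU) dual
  cy1 -> i2&i3 (sll.ALU;ld.MEM) dual
  cy2 -> i4 (ld.MEM) no-port MEM/MEM
  cy3 -> i5 (ld.MEM) WAW r1
  cy4 -> i6 (xor.ALU) WAW r1
  cy5 -> i7&i8 (sub.ALU;st.MEM) dual
  cy6 -> i9 (mul.MUL) tail

PAIRS = 3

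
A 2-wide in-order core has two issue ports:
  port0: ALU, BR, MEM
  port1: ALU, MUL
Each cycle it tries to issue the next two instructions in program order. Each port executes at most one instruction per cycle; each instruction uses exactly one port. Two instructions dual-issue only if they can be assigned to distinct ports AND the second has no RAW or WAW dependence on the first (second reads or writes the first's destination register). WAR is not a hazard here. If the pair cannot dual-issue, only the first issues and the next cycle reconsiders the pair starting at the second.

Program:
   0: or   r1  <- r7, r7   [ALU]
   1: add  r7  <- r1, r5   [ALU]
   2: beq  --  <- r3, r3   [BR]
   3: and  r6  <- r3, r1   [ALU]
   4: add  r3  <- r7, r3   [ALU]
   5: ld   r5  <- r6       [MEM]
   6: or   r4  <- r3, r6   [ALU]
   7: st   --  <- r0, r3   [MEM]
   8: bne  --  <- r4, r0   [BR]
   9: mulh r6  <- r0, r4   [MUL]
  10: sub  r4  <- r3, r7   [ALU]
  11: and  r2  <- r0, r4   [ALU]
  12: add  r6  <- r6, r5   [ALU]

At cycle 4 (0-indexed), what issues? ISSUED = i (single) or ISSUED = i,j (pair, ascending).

0. or @i0  | RAW r1
1. add+beq @i1/i2  | pair
2. and+add @i3/i4  | pair
3. ld+or @i5/i6  | pair
4. st @i7  | no-port MEM/BR
5. bne+mulh @i8/i9  | pair
6. sub @i10  | RAW r4
7. and+add @i11/i12  | pair

ISSUED = 7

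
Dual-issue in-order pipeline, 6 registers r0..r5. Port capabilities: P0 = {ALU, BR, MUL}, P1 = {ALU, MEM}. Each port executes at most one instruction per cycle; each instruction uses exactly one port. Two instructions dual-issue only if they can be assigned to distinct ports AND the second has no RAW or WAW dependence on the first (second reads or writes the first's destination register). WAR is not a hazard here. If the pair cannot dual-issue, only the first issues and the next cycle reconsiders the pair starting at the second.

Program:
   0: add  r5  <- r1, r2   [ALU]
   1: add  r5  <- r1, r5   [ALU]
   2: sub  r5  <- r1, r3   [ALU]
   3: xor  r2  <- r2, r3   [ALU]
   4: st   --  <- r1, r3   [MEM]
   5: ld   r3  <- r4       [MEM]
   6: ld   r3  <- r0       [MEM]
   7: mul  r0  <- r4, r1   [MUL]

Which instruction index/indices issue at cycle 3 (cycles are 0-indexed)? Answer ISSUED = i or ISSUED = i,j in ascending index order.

ISSUED = 4

t=0 i0:add ; RAW+WAW r5
t=1 i1:add ; WAW r5
t=2 i2&i3:sub;xor ; pair
t=3 i4:st ; no-port MEM/MEM
t=4 i5:ld ; no-port MEM/MEM
t=5 i6&i7:ld;mul ; pair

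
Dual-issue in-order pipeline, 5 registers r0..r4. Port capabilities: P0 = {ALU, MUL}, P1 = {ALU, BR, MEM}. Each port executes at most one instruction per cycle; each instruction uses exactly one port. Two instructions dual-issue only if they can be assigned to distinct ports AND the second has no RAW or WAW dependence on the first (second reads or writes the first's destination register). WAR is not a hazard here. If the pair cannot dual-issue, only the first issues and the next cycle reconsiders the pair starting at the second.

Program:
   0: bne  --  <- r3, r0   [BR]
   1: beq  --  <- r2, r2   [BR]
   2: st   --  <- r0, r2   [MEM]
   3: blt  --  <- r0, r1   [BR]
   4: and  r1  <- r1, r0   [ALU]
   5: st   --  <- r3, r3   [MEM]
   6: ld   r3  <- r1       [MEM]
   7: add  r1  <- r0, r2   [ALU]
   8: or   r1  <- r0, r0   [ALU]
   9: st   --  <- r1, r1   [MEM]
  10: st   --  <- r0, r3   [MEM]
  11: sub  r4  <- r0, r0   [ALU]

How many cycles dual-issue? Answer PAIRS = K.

PAIRS = 3

0. bne.BR @i0  | no-port BR/BR
1. beq.BR @i1  | no-port BR/MEM
2. st.MEM @i2  | no-port MEM/BR
3. blt.BR+and.ALU @i3/i4  | pair
4. st.MEM @i5  | no-port MEM/MEM
5. ld.MEM+add.ALU @i6/i7  | pair
6. or.ALU @i8  | RAW r1
7. st.MEM @i9  | no-port MEM/MEM
8. st.MEM+sub.ALU @i10/i11  | pair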